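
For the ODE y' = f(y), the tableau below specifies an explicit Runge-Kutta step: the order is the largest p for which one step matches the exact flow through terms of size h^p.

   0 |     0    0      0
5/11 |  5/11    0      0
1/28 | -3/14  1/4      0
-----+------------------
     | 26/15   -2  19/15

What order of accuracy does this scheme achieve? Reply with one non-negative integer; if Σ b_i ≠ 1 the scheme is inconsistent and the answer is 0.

b = (26/15, -2, 19/15)
c = (0, 5/11, 1/28)
Ac = (0, 0, 5/44)
Σ b_i: 26/15·1 + (-2)·1 + 19/15·1 = 1 ✓
b·c: (-2)·5/11 + 19/15·1/28 = -3991/4620 ≠ 1/2 ⇒ order 1.

1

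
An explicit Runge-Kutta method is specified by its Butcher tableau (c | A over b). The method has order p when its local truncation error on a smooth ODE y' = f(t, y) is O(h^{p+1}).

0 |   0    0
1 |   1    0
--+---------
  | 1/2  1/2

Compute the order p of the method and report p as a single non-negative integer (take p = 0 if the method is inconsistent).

2

b = (1/2, 1/2)
c = (0, 1)
Σ b_i: 1/2·1 + 1/2·1 = 1 ✓
b·c: 1/2·1 = 1/2 ✓; 2 stages ⇒ order 2.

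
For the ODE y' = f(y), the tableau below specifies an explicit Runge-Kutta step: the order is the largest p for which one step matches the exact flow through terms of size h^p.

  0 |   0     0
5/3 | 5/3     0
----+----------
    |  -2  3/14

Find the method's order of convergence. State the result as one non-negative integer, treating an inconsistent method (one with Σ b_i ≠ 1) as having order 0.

0

b = (-2, 3/14)
c = (0, 5/3)
Σ b_i: (-2)·1 + 3/14·1 = -25/14 ≠ 1 ⇒ order 0.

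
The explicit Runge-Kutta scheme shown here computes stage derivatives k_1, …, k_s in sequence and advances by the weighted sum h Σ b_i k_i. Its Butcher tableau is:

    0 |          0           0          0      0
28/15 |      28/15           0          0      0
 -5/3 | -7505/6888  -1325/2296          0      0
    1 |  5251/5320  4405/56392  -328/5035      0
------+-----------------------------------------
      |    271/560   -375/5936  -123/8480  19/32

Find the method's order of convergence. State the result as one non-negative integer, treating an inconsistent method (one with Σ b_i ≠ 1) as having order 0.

4

b = (271/560, -375/5936, -123/8480, 19/32)
c = (0, 28/15, -5/3, 1)
Ac = (0, 0, -265/246, 29/114)
Σ b_i: 271/560·1 + (-375/5936)·1 + (-123/8480)·1 + 19/32·1 = 1 ✓
b·c: (-375/5936)·28/15 + (-123/8480)·(-5/3) + 19/32·1 = 1/2 ✓
b·c²: (-375/5936)·784/225 + (-123/8480)·25/9 + 19/32·1 = 1/3 ✓
b·Ac: (-123/8480)·(-265/246) + 19/32·29/114 = 1/6 ✓
b·c³: (-375/5936)·21952/3375 + (-123/8480)·(-125/27) + 19/32·1 = 1/4 ✓
b·(c∘Ac): (-123/8480)·1325/738 + 19/32·29/114 = 1/8 ✓
b·Ac²: (-123/8480)·(-742/369) + 19/32·26/285 = 1/12 ✓
b·A²c: 19/32·4/57 = 1/24 ✓; 4 stages ⇒ order 4.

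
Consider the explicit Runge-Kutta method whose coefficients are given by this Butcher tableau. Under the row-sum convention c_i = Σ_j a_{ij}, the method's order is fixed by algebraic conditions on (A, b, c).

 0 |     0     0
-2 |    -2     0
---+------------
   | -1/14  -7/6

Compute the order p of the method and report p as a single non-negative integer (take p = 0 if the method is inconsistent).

b = (-1/14, -7/6)
c = (0, -2)
Σ b_i: (-1/14)·1 + (-7/6)·1 = -26/21 ≠ 1 ⇒ order 0.

0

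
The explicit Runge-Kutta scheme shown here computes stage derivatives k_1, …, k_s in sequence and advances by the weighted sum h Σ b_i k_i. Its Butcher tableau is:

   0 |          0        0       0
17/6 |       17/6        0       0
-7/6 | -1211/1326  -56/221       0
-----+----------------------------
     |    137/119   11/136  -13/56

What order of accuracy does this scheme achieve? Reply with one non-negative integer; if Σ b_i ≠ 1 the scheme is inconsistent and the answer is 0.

3

b = (137/119, 11/136, -13/56)
c = (0, 17/6, -7/6)
Ac = (0, 0, -28/39)
Σ b_i: 137/119·1 + 11/136·1 + (-13/56)·1 = 1 ✓
b·c: 11/136·17/6 + (-13/56)·(-7/6) = 1/2 ✓
b·c²: 11/136·289/36 + (-13/56)·49/36 = 1/3 ✓
b·Ac: (-13/56)·(-28/39) = 1/6 ✓; 3 stages ⇒ order 3.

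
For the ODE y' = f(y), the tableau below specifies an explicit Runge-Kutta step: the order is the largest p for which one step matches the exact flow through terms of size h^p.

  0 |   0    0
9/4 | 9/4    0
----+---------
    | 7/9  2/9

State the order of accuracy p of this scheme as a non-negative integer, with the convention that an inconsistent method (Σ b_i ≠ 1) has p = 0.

b = (7/9, 2/9)
c = (0, 9/4)
Σ b_i: 7/9·1 + 2/9·1 = 1 ✓
b·c: 2/9·9/4 = 1/2 ✓; 2 stages ⇒ order 2.

2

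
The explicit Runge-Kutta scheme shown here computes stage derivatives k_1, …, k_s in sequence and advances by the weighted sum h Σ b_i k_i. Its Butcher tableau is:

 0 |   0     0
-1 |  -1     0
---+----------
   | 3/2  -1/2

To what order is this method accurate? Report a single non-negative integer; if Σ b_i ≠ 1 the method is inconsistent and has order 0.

b = (3/2, -1/2)
c = (0, -1)
Σ b_i: 3/2·1 + (-1/2)·1 = 1 ✓
b·c: (-1/2)·(-1) = 1/2 ✓; 2 stages ⇒ order 2.

2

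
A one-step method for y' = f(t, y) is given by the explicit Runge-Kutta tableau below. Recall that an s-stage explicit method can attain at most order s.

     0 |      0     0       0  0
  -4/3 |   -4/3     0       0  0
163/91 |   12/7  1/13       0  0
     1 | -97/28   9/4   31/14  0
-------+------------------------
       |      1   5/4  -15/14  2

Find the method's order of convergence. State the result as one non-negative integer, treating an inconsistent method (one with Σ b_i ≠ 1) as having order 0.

0

b = (1, 5/4, -15/14, 2)
c = (0, -4/3, 163/91, 1)
Ac = (0, 0, -4/39, 1231/1274)
Σ b_i: 1·1 + 5/4·1 + (-15/14)·1 + 2·1 = 89/28 ≠ 1 ⇒ order 0.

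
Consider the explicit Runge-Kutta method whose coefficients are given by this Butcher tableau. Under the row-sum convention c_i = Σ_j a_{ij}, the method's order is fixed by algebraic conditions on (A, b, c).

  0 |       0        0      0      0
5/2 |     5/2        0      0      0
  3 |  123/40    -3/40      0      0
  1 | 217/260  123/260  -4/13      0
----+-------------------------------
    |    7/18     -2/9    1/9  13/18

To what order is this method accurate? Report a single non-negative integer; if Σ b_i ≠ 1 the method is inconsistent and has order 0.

b = (7/18, -2/9, 1/9, 13/18)
c = (0, 5/2, 3, 1)
Ac = (0, 0, -3/16, 27/104)
Σ b_i: 7/18·1 + (-2/9)·1 + 1/9·1 + 13/18·1 = 1 ✓
b·c: (-2/9)·5/2 + 1/9·3 + 13/18·1 = 1/2 ✓
b·c²: (-2/9)·25/4 + 1/9·9 + 13/18·1 = 1/3 ✓
b·Ac: 1/9·(-3/16) + 13/18·27/104 = 1/6 ✓
b·c³: (-2/9)·125/8 + 1/9·27 + 13/18·1 = 1/4 ✓
b·(c∘Ac): 1/9·(-9/16) + 13/18·27/104 = 1/8 ✓
b·Ac²: 1/9·(-15/32) + 13/18·3/16 = 1/12 ✓
b·A²c: 13/18·3/52 = 1/24 ✓; 4 stages ⇒ order 4.

4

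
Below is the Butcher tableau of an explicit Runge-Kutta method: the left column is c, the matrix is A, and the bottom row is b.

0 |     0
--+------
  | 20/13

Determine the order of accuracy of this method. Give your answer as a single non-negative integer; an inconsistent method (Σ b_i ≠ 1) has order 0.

0

b = (20/13)
c = (0)
Σ b_i: 20/13·1 = 20/13 ≠ 1 ⇒ order 0.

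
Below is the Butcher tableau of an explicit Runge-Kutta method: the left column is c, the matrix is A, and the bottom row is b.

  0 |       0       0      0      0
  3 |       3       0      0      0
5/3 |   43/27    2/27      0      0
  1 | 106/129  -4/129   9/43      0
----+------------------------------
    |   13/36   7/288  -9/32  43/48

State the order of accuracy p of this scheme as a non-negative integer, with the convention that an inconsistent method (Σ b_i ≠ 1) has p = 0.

4

b = (13/36, 7/288, -9/32, 43/48)
c = (0, 3, 5/3, 1)
Ac = (0, 0, 2/9, 11/43)
Σ b_i: 13/36·1 + 7/288·1 + (-9/32)·1 + 43/48·1 = 1 ✓
b·c: 7/288·3 + (-9/32)·5/3 + 43/48·1 = 1/2 ✓
b·c²: 7/288·9 + (-9/32)·25/9 + 43/48·1 = 1/3 ✓
b·Ac: (-9/32)·2/9 + 43/48·11/43 = 1/6 ✓
b·c³: 7/288·27 + (-9/32)·125/27 + 43/48·1 = 1/4 ✓
b·(c∘Ac): (-9/32)·10/27 + 43/48·11/43 = 1/8 ✓
b·Ac²: (-9/32)·2/3 + 43/48·13/43 = 1/12 ✓
b·A²c: 43/48·2/43 = 1/24 ✓; 4 stages ⇒ order 4.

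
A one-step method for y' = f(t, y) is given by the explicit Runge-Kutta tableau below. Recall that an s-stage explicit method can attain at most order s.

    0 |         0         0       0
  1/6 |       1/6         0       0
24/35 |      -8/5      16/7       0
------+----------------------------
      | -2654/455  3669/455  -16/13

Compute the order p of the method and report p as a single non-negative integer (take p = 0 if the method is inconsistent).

2

b = (-2654/455, 3669/455, -16/13)
c = (0, 1/6, 24/35)
Ac = (0, 0, 8/21)
Σ b_i: (-2654/455)·1 + 3669/455·1 + (-16/13)·1 = 1 ✓
b·c: 3669/455·1/6 + (-16/13)·24/35 = 1/2 ✓
b·c²: 3669/455·1/36 + (-16/13)·576/1225 = -67787/191100 ≠ 1/3 ⇒ order 2.
b·Ac: (-16/13)·8/21 = -128/273 ≠ 1/6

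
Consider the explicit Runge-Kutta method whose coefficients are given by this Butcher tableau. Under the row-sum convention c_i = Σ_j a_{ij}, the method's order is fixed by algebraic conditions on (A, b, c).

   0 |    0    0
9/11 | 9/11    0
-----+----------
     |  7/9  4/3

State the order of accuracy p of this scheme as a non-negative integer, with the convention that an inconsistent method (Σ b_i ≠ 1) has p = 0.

0

b = (7/9, 4/3)
c = (0, 9/11)
Σ b_i: 7/9·1 + 4/3·1 = 19/9 ≠ 1 ⇒ order 0.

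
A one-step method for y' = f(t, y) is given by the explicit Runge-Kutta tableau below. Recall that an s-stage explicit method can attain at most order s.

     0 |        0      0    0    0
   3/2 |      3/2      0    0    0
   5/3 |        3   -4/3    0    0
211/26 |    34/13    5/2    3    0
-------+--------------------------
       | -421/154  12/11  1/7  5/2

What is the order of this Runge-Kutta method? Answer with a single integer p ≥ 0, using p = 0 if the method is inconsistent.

1

b = (-421/154, 12/11, 1/7, 5/2)
c = (0, 3/2, 5/3, 211/26)
Ac = (0, 0, -2, 35/4)
Σ b_i: (-421/154)·1 + 12/11·1 + 1/7·1 + 5/2·1 = 1 ✓
b·c: 12/11·3/2 + 1/7·5/3 + 5/2·211/26 = 266221/12012 ≠ 1/2 ⇒ order 1.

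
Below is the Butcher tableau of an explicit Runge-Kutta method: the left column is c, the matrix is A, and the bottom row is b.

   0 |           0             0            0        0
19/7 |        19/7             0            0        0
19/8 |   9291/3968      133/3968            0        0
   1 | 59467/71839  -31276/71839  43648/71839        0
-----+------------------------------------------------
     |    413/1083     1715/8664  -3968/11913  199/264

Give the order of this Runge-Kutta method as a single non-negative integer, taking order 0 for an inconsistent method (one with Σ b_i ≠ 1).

b = (413/1083, 1715/8664, -3968/11913, 199/264)
c = (0, 19/7, 19/8, 1)
Ac = (0, 0, 361/3968, 52/199)
Σ b_i: 413/1083·1 + 1715/8664·1 + (-3968/11913)·1 + 199/264·1 = 1 ✓
b·c: 1715/8664·19/7 + (-3968/11913)·19/8 + 199/264·1 = 1/2 ✓
b·c²: 1715/8664·361/49 + (-3968/11913)·361/64 + 199/264·1 = 1/3 ✓
b·Ac: (-3968/11913)·361/3968 + 199/264·52/199 = 1/6 ✓
b·c³: 1715/8664·6859/343 + (-3968/11913)·6859/512 + 199/264·1 = 1/4 ✓
b·(c∘Ac): (-3968/11913)·6859/31744 + 199/264·52/199 = 1/8 ✓
b·Ac²: (-3968/11913)·6859/27776 + 199/264·306/1393 = 1/12 ✓
b·A²c: 199/264·11/199 = 1/24 ✓; 4 stages ⇒ order 4.

4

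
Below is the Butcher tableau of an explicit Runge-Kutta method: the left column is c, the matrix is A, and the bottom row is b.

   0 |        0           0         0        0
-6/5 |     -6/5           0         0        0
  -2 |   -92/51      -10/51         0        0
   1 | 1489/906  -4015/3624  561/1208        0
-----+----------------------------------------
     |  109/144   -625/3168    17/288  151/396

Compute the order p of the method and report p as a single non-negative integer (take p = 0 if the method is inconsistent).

b = (109/144, -625/3168, 17/288, 151/396)
c = (0, -6/5, -2, 1)
Ac = (0, 0, 4/17, 121/302)
Σ b_i: 109/144·1 + (-625/3168)·1 + 17/288·1 + 151/396·1 = 1 ✓
b·c: (-625/3168)·(-6/5) + 17/288·(-2) + 151/396·1 = 1/2 ✓
b·c²: (-625/3168)·36/25 + 17/288·4 + 151/396·1 = 1/3 ✓
b·Ac: 17/288·4/17 + 151/396·121/302 = 1/6 ✓
b·c³: (-625/3168)·(-216/125) + 17/288·(-8) + 151/396·1 = 1/4 ✓
b·(c∘Ac): 17/288·(-8/17) + 151/396·121/302 = 1/8 ✓
b·Ac²: 17/288·(-24/85) + 151/396·198/755 = 1/12 ✓
b·A²c: 151/396·33/302 = 1/24 ✓; 4 stages ⇒ order 4.

4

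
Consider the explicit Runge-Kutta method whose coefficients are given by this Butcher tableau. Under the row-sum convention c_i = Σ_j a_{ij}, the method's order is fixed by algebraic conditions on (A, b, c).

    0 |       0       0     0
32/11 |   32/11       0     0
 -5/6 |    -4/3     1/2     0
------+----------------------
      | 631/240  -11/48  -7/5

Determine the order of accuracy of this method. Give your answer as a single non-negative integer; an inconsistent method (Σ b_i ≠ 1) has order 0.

b = (631/240, -11/48, -7/5)
c = (0, 32/11, -5/6)
Ac = (0, 0, 16/11)
Σ b_i: 631/240·1 + (-11/48)·1 + (-7/5)·1 = 1 ✓
b·c: (-11/48)·32/11 + (-7/5)·(-5/6) = 1/2 ✓
b·c²: (-11/48)·1024/121 + (-7/5)·25/36 = -1153/396 ≠ 1/3 ⇒ order 2.
b·Ac: (-7/5)·16/11 = -112/55 ≠ 1/6

2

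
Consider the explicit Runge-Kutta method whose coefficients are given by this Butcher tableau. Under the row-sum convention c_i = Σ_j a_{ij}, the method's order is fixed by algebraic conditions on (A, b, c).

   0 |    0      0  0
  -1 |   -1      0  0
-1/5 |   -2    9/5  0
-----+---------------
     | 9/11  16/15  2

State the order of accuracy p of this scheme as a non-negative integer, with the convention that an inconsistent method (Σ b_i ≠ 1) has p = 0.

b = (9/11, 16/15, 2)
c = (0, -1, -1/5)
Ac = (0, 0, -9/5)
Σ b_i: 9/11·1 + 16/15·1 + 2·1 = 641/165 ≠ 1 ⇒ order 0.

0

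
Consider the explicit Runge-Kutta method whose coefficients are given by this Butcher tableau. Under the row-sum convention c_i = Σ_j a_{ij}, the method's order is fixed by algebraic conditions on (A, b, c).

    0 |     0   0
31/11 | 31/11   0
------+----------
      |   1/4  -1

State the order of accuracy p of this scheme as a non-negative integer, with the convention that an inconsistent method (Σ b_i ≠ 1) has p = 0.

b = (1/4, -1)
c = (0, 31/11)
Σ b_i: 1/4·1 + (-1)·1 = -3/4 ≠ 1 ⇒ order 0.

0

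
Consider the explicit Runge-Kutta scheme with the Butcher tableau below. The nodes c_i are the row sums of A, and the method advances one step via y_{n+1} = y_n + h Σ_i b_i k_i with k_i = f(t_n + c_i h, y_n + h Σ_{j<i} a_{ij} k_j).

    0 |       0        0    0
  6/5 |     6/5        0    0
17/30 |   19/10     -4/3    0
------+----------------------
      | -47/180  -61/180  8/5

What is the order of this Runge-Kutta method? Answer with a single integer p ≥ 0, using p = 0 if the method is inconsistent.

2

b = (-47/180, -61/180, 8/5)
c = (0, 6/5, 17/30)
Ac = (0, 0, -8/5)
Σ b_i: (-47/180)·1 + (-61/180)·1 + 8/5·1 = 1 ✓
b·c: (-61/180)·6/5 + 8/5·17/30 = 1/2 ✓
b·c²: (-61/180)·36/25 + 8/5·289/900 = 29/1125 ≠ 1/3 ⇒ order 2.
b·Ac: 8/5·(-8/5) = -64/25 ≠ 1/6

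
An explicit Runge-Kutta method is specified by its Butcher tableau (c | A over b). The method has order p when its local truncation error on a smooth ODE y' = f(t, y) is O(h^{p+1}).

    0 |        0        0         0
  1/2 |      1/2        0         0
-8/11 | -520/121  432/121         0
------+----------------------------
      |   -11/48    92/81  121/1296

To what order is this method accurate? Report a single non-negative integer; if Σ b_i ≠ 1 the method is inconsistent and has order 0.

b = (-11/48, 92/81, 121/1296)
c = (0, 1/2, -8/11)
Ac = (0, 0, 216/121)
Σ b_i: (-11/48)·1 + 92/81·1 + 121/1296·1 = 1 ✓
b·c: 92/81·1/2 + 121/1296·(-8/11) = 1/2 ✓
b·c²: 92/81·1/4 + 121/1296·64/121 = 1/3 ✓
b·Ac: 121/1296·216/121 = 1/6 ✓; 3 stages ⇒ order 3.

3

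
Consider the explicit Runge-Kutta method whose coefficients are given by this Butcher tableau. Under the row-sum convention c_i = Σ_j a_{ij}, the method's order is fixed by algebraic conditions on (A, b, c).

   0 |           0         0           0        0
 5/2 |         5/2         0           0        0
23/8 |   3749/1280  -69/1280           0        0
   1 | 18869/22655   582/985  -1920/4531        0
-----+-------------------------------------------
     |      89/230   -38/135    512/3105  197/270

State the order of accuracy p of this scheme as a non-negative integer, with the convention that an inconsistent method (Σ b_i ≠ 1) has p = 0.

b = (89/230, -38/135, 512/3105, 197/270)
c = (0, 5/2, 23/8, 1)
Ac = (0, 0, -69/512, 51/197)
Σ b_i: 89/230·1 + (-38/135)·1 + 512/3105·1 + 197/270·1 = 1 ✓
b·c: (-38/135)·5/2 + 512/3105·23/8 + 197/270·1 = 1/2 ✓
b·c²: (-38/135)·25/4 + 512/3105·529/64 + 197/270·1 = 1/3 ✓
b·Ac: 512/3105·(-69/512) + 197/270·51/197 = 1/6 ✓
b·c³: (-38/135)·125/8 + 512/3105·12167/512 + 197/270·1 = 1/4 ✓
b·(c∘Ac): 512/3105·(-1587/4096) + 197/270·51/197 = 1/8 ✓
b·Ac²: 512/3105·(-345/1024) + 197/270·75/394 = 1/12 ✓
b·A²c: 197/270·45/788 = 1/24 ✓; 4 stages ⇒ order 4.

4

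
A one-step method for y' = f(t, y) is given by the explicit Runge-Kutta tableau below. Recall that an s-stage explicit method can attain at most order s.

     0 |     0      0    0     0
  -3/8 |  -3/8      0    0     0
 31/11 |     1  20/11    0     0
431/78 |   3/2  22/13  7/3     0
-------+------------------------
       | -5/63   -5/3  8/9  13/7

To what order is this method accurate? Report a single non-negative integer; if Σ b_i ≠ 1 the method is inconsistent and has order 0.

b = (-5/63, -5/3, 8/9, 13/7)
c = (0, -3/8, 31/11, 431/78)
Ac = (0, 0, -15/22, 10195/1716)
Σ b_i: (-5/63)·1 + (-5/3)·1 + 8/9·1 + 13/7·1 = 1 ✓
b·c: (-5/3)·(-3/8) + 8/9·31/11 + 13/7·431/78 = 74245/5544 ≠ 1/2 ⇒ order 1.

1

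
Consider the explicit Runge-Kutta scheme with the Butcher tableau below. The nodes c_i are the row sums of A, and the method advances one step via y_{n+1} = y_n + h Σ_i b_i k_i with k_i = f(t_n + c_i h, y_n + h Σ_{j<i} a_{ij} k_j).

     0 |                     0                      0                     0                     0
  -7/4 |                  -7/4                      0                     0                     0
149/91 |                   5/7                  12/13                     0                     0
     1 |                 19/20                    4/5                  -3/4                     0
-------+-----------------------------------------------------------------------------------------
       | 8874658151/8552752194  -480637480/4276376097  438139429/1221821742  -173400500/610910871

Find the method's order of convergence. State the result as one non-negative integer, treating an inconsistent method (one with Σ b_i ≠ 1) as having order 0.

3

b = (8874658151/8552752194, -480637480/4276376097, 438139429/1221821742, -173400500/610910871)
c = (0, -7/4, 149/91, 1)
Ac = (0, 0, -21/13, -4783/1820)
Σ b_i: 8874658151/8552752194·1 + (-480637480/4276376097)·1 + 438139429/1221821742·1 + (-173400500/610910871)·1 = 1 ✓
b·c: (-480637480/4276376097)·(-7/4) + 438139429/1221821742·149/91 + (-173400500/610910871)·1 = 1/2 ✓
b·c²: (-480637480/4276376097)·49/16 + 438139429/1221821742·22201/8281 + (-173400500/610910871)·1 = 1/3 ✓
b·Ac: 438139429/1221821742·(-21/13) + (-173400500/610910871)·(-4783/1820) = 1/6 ✓
b·c³: (-480637480/4276376097)·(-343/64) + 438139429/1221821742·3307949/753571 + (-173400500/610910871)·1 = 280580281993/148247704696 ≠ 1/4 ⇒ order 3.
b·(c∘Ac): 438139429/1221821742·(-447/169) + (-173400500/610910871)·(-4783/1820) = -247465177/1221821742 ≠ 1/8
b·Ac²: 438139429/1221821742·147/52 + (-173400500/610910871)·36377/82810 = 395392373641/444743114088 ≠ 1/12
b·A²c: (-173400500/610910871)·63/52 = -70027125/203636957 ≠ 1/24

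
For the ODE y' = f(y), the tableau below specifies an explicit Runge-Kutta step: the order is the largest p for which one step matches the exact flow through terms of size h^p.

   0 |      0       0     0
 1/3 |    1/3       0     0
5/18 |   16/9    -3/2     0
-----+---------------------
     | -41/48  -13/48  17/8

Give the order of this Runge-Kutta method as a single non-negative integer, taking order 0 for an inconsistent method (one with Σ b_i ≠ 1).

2

b = (-41/48, -13/48, 17/8)
c = (0, 1/3, 5/18)
Ac = (0, 0, -1/2)
Σ b_i: (-41/48)·1 + (-13/48)·1 + 17/8·1 = 1 ✓
b·c: (-13/48)·1/3 + 17/8·5/18 = 1/2 ✓
b·c²: (-13/48)·1/9 + 17/8·25/324 = 347/2592 ≠ 1/3 ⇒ order 2.
b·Ac: 17/8·(-1/2) = -17/16 ≠ 1/6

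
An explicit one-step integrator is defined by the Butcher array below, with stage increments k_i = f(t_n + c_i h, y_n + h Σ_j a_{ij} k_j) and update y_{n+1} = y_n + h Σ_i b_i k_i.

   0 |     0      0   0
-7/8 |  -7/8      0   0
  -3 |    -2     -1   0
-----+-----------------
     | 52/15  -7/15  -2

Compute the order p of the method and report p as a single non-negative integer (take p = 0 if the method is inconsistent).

b = (52/15, -7/15, -2)
c = (0, -7/8, -3)
Ac = (0, 0, 7/8)
Σ b_i: 52/15·1 + (-7/15)·1 + (-2)·1 = 1 ✓
b·c: (-7/15)·(-7/8) + (-2)·(-3) = 769/120 ≠ 1/2 ⇒ order 1.

1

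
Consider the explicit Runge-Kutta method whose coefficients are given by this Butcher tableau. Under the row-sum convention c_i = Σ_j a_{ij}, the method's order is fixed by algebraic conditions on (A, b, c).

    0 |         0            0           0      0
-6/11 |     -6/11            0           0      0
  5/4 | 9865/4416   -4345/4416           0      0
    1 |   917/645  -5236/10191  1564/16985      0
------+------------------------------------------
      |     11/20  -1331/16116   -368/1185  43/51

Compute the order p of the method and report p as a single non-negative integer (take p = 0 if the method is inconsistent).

b = (11/20, -1331/16116, -368/1185, 43/51)
c = (0, -6/11, 5/4, 1)
Ac = (0, 0, 395/736, 17/43)
Σ b_i: 11/20·1 + (-1331/16116)·1 + (-368/1185)·1 + 43/51·1 = 1 ✓
b·c: (-1331/16116)·(-6/11) + (-368/1185)·5/4 + 43/51·1 = 1/2 ✓
b·c²: (-1331/16116)·36/121 + (-368/1185)·25/16 + 43/51·1 = 1/3 ✓
b·Ac: (-368/1185)·395/736 + 43/51·17/43 = 1/6 ✓
b·c³: (-1331/16116)·(-216/1331) + (-368/1185)·125/64 + 43/51·1 = 1/4 ✓
b·(c∘Ac): (-368/1185)·1975/2944 + 43/51·17/43 = 1/8 ✓
b·Ac²: (-368/1185)·(-1185/4048) + 43/51·(-17/1892) = 1/12 ✓
b·A²c: 43/51·17/344 = 1/24 ✓; 4 stages ⇒ order 4.

4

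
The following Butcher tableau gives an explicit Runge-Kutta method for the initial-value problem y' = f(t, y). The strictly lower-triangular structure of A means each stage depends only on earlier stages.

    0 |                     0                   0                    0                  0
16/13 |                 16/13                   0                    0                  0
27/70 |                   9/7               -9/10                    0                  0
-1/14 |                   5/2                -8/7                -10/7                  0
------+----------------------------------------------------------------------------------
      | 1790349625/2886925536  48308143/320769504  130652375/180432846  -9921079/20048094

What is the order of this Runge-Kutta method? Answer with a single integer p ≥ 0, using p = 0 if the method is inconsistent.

3

b = (1790349625/2886925536, 48308143/320769504, 130652375/180432846, -9921079/20048094)
c = (0, 16/13, 27/70, -1/14)
Ac = (0, 0, -72/65, -1247/637)
Σ b_i: 1790349625/2886925536·1 + 48308143/320769504·1 + 130652375/180432846·1 + (-9921079/20048094)·1 = 1 ✓
b·c: 48308143/320769504·16/13 + 130652375/180432846·27/70 + (-9921079/20048094)·(-1/14) = 1/2 ✓
b·c²: 48308143/320769504·256/169 + 130652375/180432846·729/4900 + (-9921079/20048094)·1/196 = 1/3 ✓
b·Ac: 130652375/180432846·(-72/65) + (-9921079/20048094)·(-1247/637) = 1/6 ✓
b·c³: 48308143/320769504·4096/2197 + 130652375/180432846·19683/343000 + (-9921079/20048094)·(-1/2744) = 196124849/608125518 ≠ 1/4 ⇒ order 3.
b·(c∘Ac): 130652375/180432846·(-972/2275) + (-9921079/20048094)·1247/8918 = -1381317857/3648753108 ≠ 1/8
b·Ac²: 130652375/180432846·(-1152/845) + (-9921079/20048094)·(-1126721/579670) = -51288277/2027085060 ≠ 1/12
b·A²c: (-9921079/20048094)·144/91 = -11338376/14479179 ≠ 1/24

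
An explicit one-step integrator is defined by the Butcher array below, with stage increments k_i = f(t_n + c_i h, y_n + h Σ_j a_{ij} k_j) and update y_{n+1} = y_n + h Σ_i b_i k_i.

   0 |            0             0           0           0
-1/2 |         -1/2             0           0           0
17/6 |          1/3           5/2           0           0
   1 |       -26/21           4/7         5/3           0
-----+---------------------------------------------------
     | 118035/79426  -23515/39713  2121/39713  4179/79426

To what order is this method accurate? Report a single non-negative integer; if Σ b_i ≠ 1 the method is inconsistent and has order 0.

3

b = (118035/79426, -23515/39713, 2121/39713, 4179/79426)
c = (0, -1/2, 17/6, 1)
Ac = (0, 0, -5/4, 559/126)
Σ b_i: 118035/79426·1 + (-23515/39713)·1 + 2121/39713·1 + 4179/79426·1 = 1 ✓
b·c: (-23515/39713)·(-1/2) + 2121/39713·17/6 + 4179/79426·1 = 1/2 ✓
b·c²: (-23515/39713)·1/4 + 2121/39713·289/36 + 4179/79426·1 = 1/3 ✓
b·Ac: 2121/39713·(-5/4) + 4179/79426·559/126 = 1/6 ✓
b·c³: (-23515/39713)·(-1/8) + 2121/39713·4913/216 + 4179/79426·1 = 1917785/1429668 ≠ 1/4 ⇒ order 3.
b·(c∘Ac): 2121/39713·(-85/24) + 4179/79426·559/126 = 42197/953112 ≠ 1/8
b·Ac²: 2121/39713·5/8 + 4179/79426·10223/756 = 1064911/1429668 ≠ 1/12
b·A²c: 4179/79426·(-25/12) = -34825/317704 ≠ 1/24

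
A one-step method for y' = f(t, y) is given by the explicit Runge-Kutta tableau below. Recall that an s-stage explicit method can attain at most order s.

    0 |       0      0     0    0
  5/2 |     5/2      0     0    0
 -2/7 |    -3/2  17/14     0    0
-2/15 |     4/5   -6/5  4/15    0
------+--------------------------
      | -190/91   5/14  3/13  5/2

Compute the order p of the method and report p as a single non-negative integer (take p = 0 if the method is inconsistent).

b = (-190/91, 5/14, 3/13, 5/2)
c = (0, 5/2, -2/7, -2/15)
Ac = (0, 0, 85/28, -323/105)
Σ b_i: (-190/91)·1 + 5/14·1 + 3/13·1 + 5/2·1 = 1 ✓
b·c: 5/14·5/2 + 3/13·(-2/7) + 5/2·(-2/15) = 77/156 ≠ 1/2 ⇒ order 1.

1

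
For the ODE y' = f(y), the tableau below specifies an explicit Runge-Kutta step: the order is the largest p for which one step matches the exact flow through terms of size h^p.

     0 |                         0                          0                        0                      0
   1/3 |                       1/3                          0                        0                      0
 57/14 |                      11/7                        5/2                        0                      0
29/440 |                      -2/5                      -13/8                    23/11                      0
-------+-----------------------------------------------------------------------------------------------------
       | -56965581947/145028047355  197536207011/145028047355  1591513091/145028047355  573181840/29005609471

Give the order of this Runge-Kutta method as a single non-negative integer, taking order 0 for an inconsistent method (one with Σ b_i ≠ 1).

b = (-56965581947/145028047355, 197536207011/145028047355, 1591513091/145028047355, 573181840/29005609471)
c = (0, 1/3, 57/14, 29/440)
Ac = (0, 0, 5/6, 14731/1848)
Σ b_i: (-56965581947/145028047355)·1 + 197536207011/145028047355·1 + 1591513091/145028047355·1 + 573181840/29005609471·1 = 1 ✓
b·c: 197536207011/145028047355·1/3 + 1591513091/145028047355·57/14 + 573181840/29005609471·29/440 = 1/2 ✓
b·c²: 197536207011/145028047355·1/9 + 1591513091/145028047355·3249/196 + 573181840/29005609471·841/193600 = 1/3 ✓
b·Ac: 1591513091/145028047355·5/6 + 573181840/29005609471·14731/1848 = 1/6 ✓
b·c³: 197536207011/145028047355·1/27 + 1591513091/145028047355·185193/2744 + 573181840/29005609471·24389/85184000 = 1156462776636281/1461882717338400 ≠ 1/4 ⇒ order 3.
b·(c∘Ac): 1591513091/145028047355·95/28 + 573181840/29005609471·427199/813120 = 8286570041/174033656826 ≠ 1/8
b·Ac²: 1591513091/145028047355·5/18 + 573181840/29005609471·1338079/38808 = 2501278849057/3654706793346 ≠ 1/12
b·A²c: 573181840/29005609471·115/66 = 2996177800/87016828413 ≠ 1/24

3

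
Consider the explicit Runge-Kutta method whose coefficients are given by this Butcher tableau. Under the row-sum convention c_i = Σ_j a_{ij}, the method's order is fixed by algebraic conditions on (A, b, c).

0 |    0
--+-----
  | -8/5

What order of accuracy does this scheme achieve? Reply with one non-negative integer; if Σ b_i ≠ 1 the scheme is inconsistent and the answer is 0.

0

b = (-8/5)
c = (0)
Σ b_i: (-8/5)·1 = -8/5 ≠ 1 ⇒ order 0.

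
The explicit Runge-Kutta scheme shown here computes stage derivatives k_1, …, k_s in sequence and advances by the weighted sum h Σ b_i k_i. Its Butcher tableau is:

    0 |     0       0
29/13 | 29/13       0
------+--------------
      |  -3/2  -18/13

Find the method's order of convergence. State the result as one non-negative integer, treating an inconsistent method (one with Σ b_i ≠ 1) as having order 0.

b = (-3/2, -18/13)
c = (0, 29/13)
Σ b_i: (-3/2)·1 + (-18/13)·1 = -75/26 ≠ 1 ⇒ order 0.

0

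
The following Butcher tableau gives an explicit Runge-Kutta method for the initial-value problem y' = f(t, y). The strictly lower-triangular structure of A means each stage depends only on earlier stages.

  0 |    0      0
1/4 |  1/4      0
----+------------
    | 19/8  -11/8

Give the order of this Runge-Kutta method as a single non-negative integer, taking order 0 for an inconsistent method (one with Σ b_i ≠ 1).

b = (19/8, -11/8)
c = (0, 1/4)
Σ b_i: 19/8·1 + (-11/8)·1 = 1 ✓
b·c: (-11/8)·1/4 = -11/32 ≠ 1/2 ⇒ order 1.

1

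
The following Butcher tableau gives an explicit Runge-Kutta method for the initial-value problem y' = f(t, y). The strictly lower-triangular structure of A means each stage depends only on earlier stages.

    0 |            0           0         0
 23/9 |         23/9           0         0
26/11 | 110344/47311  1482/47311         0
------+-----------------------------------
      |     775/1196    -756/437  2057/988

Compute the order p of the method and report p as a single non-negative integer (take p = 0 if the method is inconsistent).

3

b = (775/1196, -756/437, 2057/988)
c = (0, 23/9, 26/11)
Ac = (0, 0, 494/6171)
Σ b_i: 775/1196·1 + (-756/437)·1 + 2057/988·1 = 1 ✓
b·c: (-756/437)·23/9 + 2057/988·26/11 = 1/2 ✓
b·c²: (-756/437)·529/81 + 2057/988·676/121 = 1/3 ✓
b·Ac: 2057/988·494/6171 = 1/6 ✓; 3 stages ⇒ order 3.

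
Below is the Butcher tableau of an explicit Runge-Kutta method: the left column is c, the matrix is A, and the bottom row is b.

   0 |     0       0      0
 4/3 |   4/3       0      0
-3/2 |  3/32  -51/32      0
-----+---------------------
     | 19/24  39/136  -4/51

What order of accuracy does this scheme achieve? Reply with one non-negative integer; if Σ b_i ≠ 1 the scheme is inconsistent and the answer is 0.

3

b = (19/24, 39/136, -4/51)
c = (0, 4/3, -3/2)
Ac = (0, 0, -17/8)
Σ b_i: 19/24·1 + 39/136·1 + (-4/51)·1 = 1 ✓
b·c: 39/136·4/3 + (-4/51)·(-3/2) = 1/2 ✓
b·c²: 39/136·16/9 + (-4/51)·9/4 = 1/3 ✓
b·Ac: (-4/51)·(-17/8) = 1/6 ✓; 3 stages ⇒ order 3.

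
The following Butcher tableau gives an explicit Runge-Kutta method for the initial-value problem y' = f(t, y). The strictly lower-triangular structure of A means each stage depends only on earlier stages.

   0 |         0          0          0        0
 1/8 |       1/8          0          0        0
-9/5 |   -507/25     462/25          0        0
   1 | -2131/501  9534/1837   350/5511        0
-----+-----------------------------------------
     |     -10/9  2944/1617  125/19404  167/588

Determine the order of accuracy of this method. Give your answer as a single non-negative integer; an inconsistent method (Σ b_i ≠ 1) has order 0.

4

b = (-10/9, 2944/1617, 125/19404, 167/588)
c = (0, 1/8, -9/5, 1)
Ac = (0, 0, 231/100, 357/668)
Σ b_i: (-10/9)·1 + 2944/1617·1 + 125/19404·1 + 167/588·1 = 1 ✓
b·c: 2944/1617·1/8 + 125/19404·(-9/5) + 167/588·1 = 1/2 ✓
b·c²: 2944/1617·1/64 + 125/19404·81/25 + 167/588·1 = 1/3 ✓
b·Ac: 125/19404·231/100 + 167/588·357/668 = 1/6 ✓
b·c³: 2944/1617·1/512 + 125/19404·(-729/125) + 167/588·1 = 1/4 ✓
b·(c∘Ac): 125/19404·(-2079/500) + 167/588·357/668 = 1/8 ✓
b·Ac²: 125/19404·231/800 + 167/588·1533/5344 = 1/12 ✓
b·A²c: 167/588·49/334 = 1/24 ✓; 4 stages ⇒ order 4.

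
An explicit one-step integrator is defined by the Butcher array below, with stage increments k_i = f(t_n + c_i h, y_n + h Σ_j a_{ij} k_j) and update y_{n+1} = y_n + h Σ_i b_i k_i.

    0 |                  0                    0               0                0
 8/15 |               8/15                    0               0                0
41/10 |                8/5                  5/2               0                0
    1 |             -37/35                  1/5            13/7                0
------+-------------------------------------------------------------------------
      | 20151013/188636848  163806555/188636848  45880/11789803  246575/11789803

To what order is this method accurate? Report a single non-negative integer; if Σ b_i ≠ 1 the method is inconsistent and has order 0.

b = (20151013/188636848, 163806555/188636848, 45880/11789803, 246575/11789803)
c = (0, 8/15, 41/10, 1)
Ac = (0, 0, 4/3, 8107/1050)
Σ b_i: 20151013/188636848·1 + 163806555/188636848·1 + 45880/11789803·1 + 246575/11789803·1 = 1 ✓
b·c: 163806555/188636848·8/15 + 45880/11789803·41/10 + 246575/11789803·1 = 1/2 ✓
b·c²: 163806555/188636848·64/225 + 45880/11789803·1681/100 + 246575/11789803·1 = 1/3 ✓
b·Ac: 45880/11789803·4/3 + 246575/11789803·8107/1050 = 1/6 ✓
b·c³: 163806555/188636848·512/3375 + 45880/11789803·68921/1000 + 246575/11789803·1 = 1116404842/2652705675 ≠ 1/4 ⇒ order 3.
b·(c∘Ac): 45880/11789803·82/15 + 246575/11789803·8107/1050 = 4309209/23579606 ≠ 1/8
b·Ac²: 45880/11789803·32/45 + 246575/11789803·985177/31500 = 1393987033/2122164540 ≠ 1/12
b·A²c: 246575/11789803·52/21 = 1831700/35369409 ≠ 1/24

3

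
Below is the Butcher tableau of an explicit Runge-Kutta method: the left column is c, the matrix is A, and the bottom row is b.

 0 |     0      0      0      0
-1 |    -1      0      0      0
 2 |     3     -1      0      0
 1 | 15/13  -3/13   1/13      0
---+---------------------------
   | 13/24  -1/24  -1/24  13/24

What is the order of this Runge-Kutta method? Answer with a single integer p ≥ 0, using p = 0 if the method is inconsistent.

4

b = (13/24, -1/24, -1/24, 13/24)
c = (0, -1, 2, 1)
Ac = (0, 0, 1, 5/13)
Σ b_i: 13/24·1 + (-1/24)·1 + (-1/24)·1 + 13/24·1 = 1 ✓
b·c: (-1/24)·(-1) + (-1/24)·2 + 13/24·1 = 1/2 ✓
b·c²: (-1/24)·1 + (-1/24)·4 + 13/24·1 = 1/3 ✓
b·Ac: (-1/24)·1 + 13/24·5/13 = 1/6 ✓
b·c³: (-1/24)·(-1) + (-1/24)·8 + 13/24·1 = 1/4 ✓
b·(c∘Ac): (-1/24)·2 + 13/24·5/13 = 1/8 ✓
b·Ac²: (-1/24)·(-1) + 13/24·1/13 = 1/12 ✓
b·A²c: 13/24·1/13 = 1/24 ✓; 4 stages ⇒ order 4.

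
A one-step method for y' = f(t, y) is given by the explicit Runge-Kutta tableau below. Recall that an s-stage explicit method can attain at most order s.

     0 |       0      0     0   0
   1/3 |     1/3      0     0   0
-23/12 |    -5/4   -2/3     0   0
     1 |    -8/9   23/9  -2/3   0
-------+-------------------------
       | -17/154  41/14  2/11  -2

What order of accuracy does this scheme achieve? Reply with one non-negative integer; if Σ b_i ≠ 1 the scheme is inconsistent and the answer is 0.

b = (-17/154, 41/14, 2/11, -2)
c = (0, 1/3, -23/12, 1)
Ac = (0, 0, -2/9, 115/54)
Σ b_i: (-17/154)·1 + 41/14·1 + 2/11·1 + (-2)·1 = 1 ✓
b·c: 41/14·1/3 + 2/11·(-23/12) + (-2)·1 = -317/231 ≠ 1/2 ⇒ order 1.

1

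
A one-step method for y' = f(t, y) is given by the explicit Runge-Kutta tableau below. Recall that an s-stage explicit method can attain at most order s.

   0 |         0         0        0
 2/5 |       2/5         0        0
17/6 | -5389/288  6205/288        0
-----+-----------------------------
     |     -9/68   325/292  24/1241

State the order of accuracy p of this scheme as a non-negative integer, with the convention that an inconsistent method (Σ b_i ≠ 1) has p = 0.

b = (-9/68, 325/292, 24/1241)
c = (0, 2/5, 17/6)
Ac = (0, 0, 1241/144)
Σ b_i: (-9/68)·1 + 325/292·1 + 24/1241·1 = 1 ✓
b·c: 325/292·2/5 + 24/1241·17/6 = 1/2 ✓
b·c²: 325/292·4/25 + 24/1241·289/36 = 1/3 ✓
b·Ac: 24/1241·1241/144 = 1/6 ✓; 3 stages ⇒ order 3.

3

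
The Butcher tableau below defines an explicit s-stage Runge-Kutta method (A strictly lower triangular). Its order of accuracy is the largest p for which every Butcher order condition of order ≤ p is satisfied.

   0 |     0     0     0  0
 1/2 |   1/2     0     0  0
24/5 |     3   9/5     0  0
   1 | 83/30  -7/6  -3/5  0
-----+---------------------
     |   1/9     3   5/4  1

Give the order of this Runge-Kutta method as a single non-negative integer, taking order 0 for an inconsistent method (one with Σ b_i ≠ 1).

b = (1/9, 3, 5/4, 1)
c = (0, 1/2, 24/5, 1)
Ac = (0, 0, 9/10, -1039/300)
Σ b_i: 1/9·1 + 3·1 + 5/4·1 + 1·1 = 193/36 ≠ 1 ⇒ order 0.

0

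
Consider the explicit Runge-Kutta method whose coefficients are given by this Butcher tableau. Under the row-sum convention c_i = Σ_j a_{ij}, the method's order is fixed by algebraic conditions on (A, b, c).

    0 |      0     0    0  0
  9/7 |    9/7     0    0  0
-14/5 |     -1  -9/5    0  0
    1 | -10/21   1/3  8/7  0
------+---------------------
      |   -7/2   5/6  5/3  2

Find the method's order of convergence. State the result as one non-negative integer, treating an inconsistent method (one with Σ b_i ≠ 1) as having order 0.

1

b = (-7/2, 5/6, 5/3, 2)
c = (0, 9/7, -14/5, 1)
Ac = (0, 0, -81/35, -97/35)
Σ b_i: (-7/2)·1 + 5/6·1 + 5/3·1 + 2·1 = 1 ✓
b·c: 5/6·9/7 + 5/3·(-14/5) + 2·1 = -67/42 ≠ 1/2 ⇒ order 1.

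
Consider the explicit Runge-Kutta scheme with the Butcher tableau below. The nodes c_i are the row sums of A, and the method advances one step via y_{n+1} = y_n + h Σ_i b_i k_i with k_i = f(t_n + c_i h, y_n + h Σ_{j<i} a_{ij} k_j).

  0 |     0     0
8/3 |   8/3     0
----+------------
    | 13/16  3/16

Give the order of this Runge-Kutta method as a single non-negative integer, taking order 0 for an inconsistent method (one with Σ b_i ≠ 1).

2

b = (13/16, 3/16)
c = (0, 8/3)
Σ b_i: 13/16·1 + 3/16·1 = 1 ✓
b·c: 3/16·8/3 = 1/2 ✓; 2 stages ⇒ order 2.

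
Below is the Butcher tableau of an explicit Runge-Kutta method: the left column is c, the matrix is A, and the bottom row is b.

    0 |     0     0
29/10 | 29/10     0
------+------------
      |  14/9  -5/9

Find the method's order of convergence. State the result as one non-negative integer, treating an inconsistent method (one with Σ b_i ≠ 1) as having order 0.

b = (14/9, -5/9)
c = (0, 29/10)
Σ b_i: 14/9·1 + (-5/9)·1 = 1 ✓
b·c: (-5/9)·29/10 = -29/18 ≠ 1/2 ⇒ order 1.

1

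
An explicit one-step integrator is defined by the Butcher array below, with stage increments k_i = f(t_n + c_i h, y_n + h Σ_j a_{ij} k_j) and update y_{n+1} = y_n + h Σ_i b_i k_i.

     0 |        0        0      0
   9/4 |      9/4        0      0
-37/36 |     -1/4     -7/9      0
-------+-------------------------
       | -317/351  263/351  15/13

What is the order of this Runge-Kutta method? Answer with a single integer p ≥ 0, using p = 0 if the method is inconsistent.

b = (-317/351, 263/351, 15/13)
c = (0, 9/4, -37/36)
Ac = (0, 0, -7/4)
Σ b_i: (-317/351)·1 + 263/351·1 + 15/13·1 = 1 ✓
b·c: 263/351·9/4 + 15/13·(-37/36) = 1/2 ✓
b·c²: 263/351·81/16 + 15/13·1369/1296 = 7037/1404 ≠ 1/3 ⇒ order 2.
b·Ac: 15/13·(-7/4) = -105/52 ≠ 1/6

2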